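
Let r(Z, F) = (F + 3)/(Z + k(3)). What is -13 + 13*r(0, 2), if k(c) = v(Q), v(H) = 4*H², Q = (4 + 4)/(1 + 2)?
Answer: -2743/256 ≈ -10.715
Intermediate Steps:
Q = 8/3 ≈ 2.6667
k(c) = 256/9 (k(c) = 4*(8/3)² = 4*(64/9) = 256/9)
r(Z, F) = (3 + F)/(256/9 + Z) (r(Z, F) = (F + 3)/(Z + 256/9) = (3 + F)/(256/9 + Z))
-13 + 13*r(0, 2) = -13 + 13*(9*(3 + 2)/(256 + 9*0)) = -13 + 13*(9*5/(256 + 0)) = -13 + 13*(9*5/256) = -13 + 13*(9*(1/256)*5) = -13 + 13*(45/256) = -13 + 585/256 = -2743/256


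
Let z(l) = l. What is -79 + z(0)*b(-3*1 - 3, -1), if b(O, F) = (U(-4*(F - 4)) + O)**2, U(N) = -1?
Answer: -79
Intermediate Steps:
b(O, F) = (-1 + O)**2
-79 + z(0)*b(-3*1 - 3, -1) = -79 + 0*(-1 + (-3*1 - 3))**2 = -79 + 0*(-1 + (-3 - 3))**2 = -79 + 0*(-1 - 6)**2 = -79 + 0*(-7)**2 = -79 + 0*49 = -79 + 0 = -79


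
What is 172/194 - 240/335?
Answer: 1106/6499 ≈ 0.17018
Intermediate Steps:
172/194 - 240/335 = 172*(1/194) - 240*1/335 = 86/97 - 48/67 = 1106/6499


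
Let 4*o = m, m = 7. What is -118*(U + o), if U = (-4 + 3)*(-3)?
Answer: -1121/2 ≈ -560.50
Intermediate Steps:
o = 7/4 (o = (1/4)*7 = 7/4 ≈ 1.7500)
U = 3 (U = -1*(-3) = 3)
-118*(U + o) = -118*(3 + 7/4) = -118*19/4 = -1121/2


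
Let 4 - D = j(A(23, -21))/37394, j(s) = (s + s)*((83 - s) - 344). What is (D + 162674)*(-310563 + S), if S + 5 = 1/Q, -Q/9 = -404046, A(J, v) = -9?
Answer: -81786413638039121119/1618810299 ≈ -5.0523e+10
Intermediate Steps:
j(s) = 2*s*(-261 - s) (j(s) = (2*s)*(-261 - s) = 2*s*(-261 - s))
Q = 3636414 (Q = -9*(-404046) = 3636414)
D = 10360/2671 (D = 4 - (-2*(-9)*(261 - 9))/37394 = 4 - (-2*(-9)*252)/37394 = 4 - 4536/37394 = 4 - 1*324/2671 = 4 - 324/2671 = 10360/2671 ≈ 3.8787)
S = -18182069/3636414 (S = -5 + 1/3636414 = -18182069/3636414 ≈ -5.0000)
(D + 162674)*(-310563 + S) = (10360/2671 + 162674)*(-310563 - 18182069/3636414) = (434512614/2671)*(-1129353823151/3636414) = -81786413638039121119/1618810299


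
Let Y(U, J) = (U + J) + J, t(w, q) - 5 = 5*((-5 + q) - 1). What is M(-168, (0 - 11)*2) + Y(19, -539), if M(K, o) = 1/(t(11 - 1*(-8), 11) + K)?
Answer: -146143/138 ≈ -1059.0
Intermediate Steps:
t(w, q) = -25 + 5*q (t(w, q) = 5 + 5*((-5 + q) - 1) = 5 + 5*(-6 + q) = 5 + (-30 + 5*q) = -25 + 5*q)
M(K, o) = 1/(30 + K) (M(K, o) = 1/((-25 + 5*11) + K) = 1/((-25 + 55) + K) = 1/(30 + K))
Y(U, J) = U + 2*J (Y(U, J) = (J + U) + J = U + 2*J)
M(-168, (0 - 11)*2) + Y(19, -539) = 1/(30 - 168) + (19 + 2*(-539)) = 1/(-138) + (19 - 1078) = -1/138 - 1059 = -146143/138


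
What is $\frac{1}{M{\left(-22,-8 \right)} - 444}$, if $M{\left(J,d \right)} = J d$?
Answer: $- \frac{1}{268} \approx -0.0037313$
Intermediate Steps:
$\frac{1}{M{\left(-22,-8 \right)} - 444} = \frac{1}{\left(-22\right) \left(-8\right) - 444} = \frac{1}{176 - 444} = \frac{1}{-268} = - \frac{1}{268}$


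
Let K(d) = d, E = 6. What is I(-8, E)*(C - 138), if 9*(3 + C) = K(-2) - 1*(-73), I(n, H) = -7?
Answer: 8386/9 ≈ 931.78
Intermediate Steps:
C = 44/9 (C = -3 + (-2 - 1*(-73))/9 = -3 + (-2 + 73)/9 = -3 + (⅑)*71 = -3 + 71/9 = 44/9 ≈ 4.8889)
I(-8, E)*(C - 138) = -7*(44/9 - 138) = -7*(-1198/9) = 8386/9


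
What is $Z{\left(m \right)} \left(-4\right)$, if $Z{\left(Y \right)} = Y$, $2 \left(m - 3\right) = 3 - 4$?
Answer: $-10$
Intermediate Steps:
$m = \frac{5}{2}$ ($m = 3 + \frac{3 - 4}{2} = 3 + \frac{1}{2} \left(-1\right) = 3 - \frac{1}{2} = \frac{5}{2} \approx 2.5$)
$Z{\left(m \right)} \left(-4\right) = \frac{5}{2} \left(-4\right) = -10$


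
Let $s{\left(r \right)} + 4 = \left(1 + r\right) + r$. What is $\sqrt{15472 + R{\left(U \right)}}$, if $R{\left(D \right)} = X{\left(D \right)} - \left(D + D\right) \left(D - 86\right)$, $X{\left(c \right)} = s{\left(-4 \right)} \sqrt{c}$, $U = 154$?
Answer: $\sqrt{-5472 - 11 \sqrt{154}} \approx 74.89 i$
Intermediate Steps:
$s{\left(r \right)} = -3 + 2 r$ ($s{\left(r \right)} = -4 + \left(\left(1 + r\right) + r\right) = -4 + \left(1 + 2 r\right) = -3 + 2 r$)
$X{\left(c \right)} = - 11 \sqrt{c}$ ($X{\left(c \right)} = \left(-3 + 2 \left(-4\right)\right) \sqrt{c} = \left(-3 - 8\right) \sqrt{c} = - 11 \sqrt{c}$)
$R{\left(D \right)} = - 11 \sqrt{D} - 2 D \left(-86 + D\right)$ ($R{\left(D \right)} = - 11 \sqrt{D} - \left(D + D\right) \left(D - 86\right) = - 11 \sqrt{D} - 2 D \left(-86 + D\right)$)
$\sqrt{15472 + R{\left(U \right)}} = \sqrt{15472 - \left(-26488 + 47432 + 11 \sqrt{154}\right)} = \sqrt{15472 - \left(20944 + 11 \sqrt{154}\right)} = \sqrt{-5472 - 11 \sqrt{154}}$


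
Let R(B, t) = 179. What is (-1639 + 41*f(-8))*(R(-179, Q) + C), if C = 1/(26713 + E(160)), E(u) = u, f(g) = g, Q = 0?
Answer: -1351685308/3839 ≈ -3.5209e+5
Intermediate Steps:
C = 1/26873 (C = 1/(26713 + 160) = 1/26873 ≈ 3.7212e-5)
(-1639 + 41*f(-8))*(R(-179, Q) + C) = (-1639 + 41*(-8))*(179 + 1/26873) = (-1639 - 328)*(4810268/26873) = -1967*4810268/26873 = -1351685308/3839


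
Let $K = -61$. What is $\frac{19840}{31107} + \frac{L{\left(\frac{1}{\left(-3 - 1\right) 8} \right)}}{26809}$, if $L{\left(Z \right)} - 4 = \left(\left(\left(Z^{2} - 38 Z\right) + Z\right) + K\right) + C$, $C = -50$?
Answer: $\frac{541284463459}{853962304512} \approx 0.63385$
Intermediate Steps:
$L{\left(Z \right)} = -107 + Z^{2} - 37 Z$ ($L{\left(Z \right)} = 4 - \left(111 - Z^{2} + 37 Z\right) = -107 + Z^{2} - 37 Z$)
$\frac{19840}{31107} + \frac{L{\left(\frac{1}{\left(-3 - 1\right) 8} \right)}}{26809} = \frac{19840}{31107} + \frac{-107 + \left(\frac{1}{\left(-3 - 1\right) 8}\right)^{2} - \frac{37}{\left(-3 - 1\right) 8}}{26809} = 19840 \cdot \frac{1}{31107} + \left(-107 + \left(\frac{1}{\left(-4\right) 8}\right)^{2} - \frac{37}{\left(-4\right) 8}\right) \frac{1}{26809} = \frac{19840}{31107} + \left(-107 + \left(\frac{1}{-32}\right)^{2} - \frac{37}{-32}\right) \frac{1}{26809} = \frac{19840}{31107} + \left(-107 + \left(- \frac{1}{32}\right)^{2} - - \frac{37}{32}\right) \frac{1}{26809} = \frac{19840}{31107} + \left(-107 + \frac{1}{1024} + \frac{37}{32}\right) \frac{1}{26809} = \frac{19840}{31107} - \frac{108383}{27452416} = \frac{541284463459}{853962304512}$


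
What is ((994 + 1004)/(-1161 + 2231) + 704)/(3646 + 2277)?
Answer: 377639/3168805 ≈ 0.11917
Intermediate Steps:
((994 + 1004)/(-1161 + 2231) + 704)/(3646 + 2277) = (1998/1070 + 704)/5923 = (1998*(1/1070) + 704)*(1/5923) = (999/535 + 704)*(1/5923) = (377639/535)*(1/5923) = 377639/3168805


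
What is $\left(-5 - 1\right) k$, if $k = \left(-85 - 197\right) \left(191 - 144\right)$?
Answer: $79524$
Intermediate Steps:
$k = -13254$ ($k = \left(-282\right) 47 = -13254$)
$\left(-5 - 1\right) k = \left(-5 - 1\right) \left(-13254\right) = \left(-6\right) \left(-13254\right) = 79524$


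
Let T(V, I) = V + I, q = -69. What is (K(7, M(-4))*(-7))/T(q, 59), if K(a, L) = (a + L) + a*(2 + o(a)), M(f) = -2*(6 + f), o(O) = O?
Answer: 231/5 ≈ 46.200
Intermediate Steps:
M(f) = -12 - 2*f
T(V, I) = I + V
K(a, L) = L + a + a*(2 + a) (K(a, L) = (a + L) + a*(2 + a) = (L + a) + a*(2 + a) = L + a + a*(2 + a))
(K(7, M(-4))*(-7))/T(q, 59) = (((-12 - 2*(-4)) + 7² + 3*7)*(-7))/(59 - 69) = (((-12 + 8) + 49 + 21)*(-7))/(-10) = ((-4 + 49 + 21)*(-7))*(-⅒) = (66*(-7))*(-⅒) = -462*(-⅒) = 231/5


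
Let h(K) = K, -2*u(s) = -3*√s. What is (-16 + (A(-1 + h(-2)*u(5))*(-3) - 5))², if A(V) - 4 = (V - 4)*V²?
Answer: 2129409 + 934416*√5 ≈ 4.2188e+6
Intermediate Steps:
u(s) = 3*√s/2 (u(s) = -(-3)*√s/2 = 3*√s/2)
A(V) = 4 + V²*(-4 + V) (A(V) = 4 + (V - 4)*V² = 4 + (-4 + V)*V² = 4 + V²*(-4 + V))
(-16 + (A(-1 + h(-2)*u(5))*(-3) - 5))² = (-16 + ((4 + (-1 - 3*√5)³ - 4*(-1 - 3*√5)²)*(-3) - 5))² = (-16 + ((-12 - 3*(-1 - 3*√5)³ + 12*(-1 - 3*√5)²) - 5))² = (-16 + (-17 - 3*(-1 - 3*√5)³ + 12*(-1 - 3*√5)²))² = (-33 - 3*(-1 - 3*√5)³ + 12*(-1 - 3*√5)²)²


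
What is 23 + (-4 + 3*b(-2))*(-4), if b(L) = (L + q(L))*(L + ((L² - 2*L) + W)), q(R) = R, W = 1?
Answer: 375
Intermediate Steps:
b(L) = 2*L*(1 + L² - L) (b(L) = (L + L)*(L + ((L² - 2*L) + 1)) = (2*L)*(L + (1 + L² - 2*L)) = (2*L)*(1 + L² - L) = 2*L*(1 + L² - L))
23 + (-4 + 3*b(-2))*(-4) = 23 + (-4 + 3*(2*(-2)*(1 + (-2)² - 1*(-2))))*(-4) = 23 + (-4 + 3*(2*(-2)*(1 + 4 + 2)))*(-4) = 23 + (-4 + 3*(2*(-2)*7))*(-4) = 23 + (-4 + 3*(-28))*(-4) = 23 + (-4 - 84)*(-4) = 23 - 88*(-4) = 23 + 352 = 375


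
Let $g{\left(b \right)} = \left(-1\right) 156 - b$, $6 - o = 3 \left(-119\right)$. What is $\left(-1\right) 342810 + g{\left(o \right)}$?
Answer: $-343329$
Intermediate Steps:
$o = 363$ ($o = 6 - 3 \left(-119\right) = 6 - -357 = 6 + 357 = 363$)
$g{\left(b \right)} = -156 - b$
$\left(-1\right) 342810 + g{\left(o \right)} = \left(-1\right) 342810 - 519 = -342810 - 519 = -343329$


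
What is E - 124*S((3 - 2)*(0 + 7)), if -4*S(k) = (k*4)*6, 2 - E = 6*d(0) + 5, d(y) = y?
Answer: 5205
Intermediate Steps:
E = -3 (E = 2 - (6*0 + 5) = 2 - (0 + 5) = 2 - 1*5 = 2 - 5 = -3)
S(k) = -6*k (S(k) = -k*4*6/4 = -4*k*6/4 = -6*k)
E - 124*S((3 - 2)*(0 + 7)) = -3 - (-744)*(3 - 2)*(0 + 7) = -3 - (-744)*1*7 = -3 - (-744)*7 = -3 - 124*(-42) = -3 + 5208 = 5205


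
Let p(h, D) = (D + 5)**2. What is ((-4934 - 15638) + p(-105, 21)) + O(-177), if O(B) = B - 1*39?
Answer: -20112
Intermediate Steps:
O(B) = -39 + B (O(B) = B - 39 = -39 + B)
p(h, D) = (5 + D)**2
((-4934 - 15638) + p(-105, 21)) + O(-177) = ((-4934 - 15638) + (5 + 21)**2) + (-39 - 177) = (-20572 + 26**2) - 216 = (-20572 + 676) - 216 = -19896 - 216 = -20112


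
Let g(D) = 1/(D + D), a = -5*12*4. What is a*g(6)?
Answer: -20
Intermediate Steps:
a = -240 (a = -60*4 = -240)
g(D) = 1/(2*D)
a*g(6) = -120/6 = -240*1/12 = -20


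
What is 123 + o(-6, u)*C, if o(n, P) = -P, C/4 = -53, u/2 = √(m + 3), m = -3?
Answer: 123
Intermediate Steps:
u = 0 (u = 2*√(-3 + 3) = 2*√0 = 2*0 = 0)
C = -212 (C = 4*(-53) = -212)
123 + o(-6, u)*C = 123 - 1*0*(-212) = 123 + 0*(-212) = 123 + 0 = 123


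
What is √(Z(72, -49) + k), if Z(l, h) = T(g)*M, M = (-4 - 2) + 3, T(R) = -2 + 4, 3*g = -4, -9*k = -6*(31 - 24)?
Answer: 2*I*√3/3 ≈ 1.1547*I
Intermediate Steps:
k = 14/3 (k = -(-2)*(31 - 24)/3 = -(-2)*7/3 = -⅑*(-42) = 14/3 ≈ 4.6667)
g = -4/3 (g = (⅓)*(-4) = -4/3 ≈ -1.3333)
T(R) = 2
M = -3 (M = -6 + 3 = -3)
Z(l, h) = -6 (Z(l, h) = 2*(-3) = -6)
√(Z(72, -49) + k) = √(-6 + 14/3) = √(-4/3) = 2*I*√3/3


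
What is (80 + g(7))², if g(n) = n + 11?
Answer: 9604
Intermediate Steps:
g(n) = 11 + n
(80 + g(7))² = (80 + (11 + 7))² = (80 + 18)² = 98² = 9604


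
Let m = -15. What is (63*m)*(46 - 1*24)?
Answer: -20790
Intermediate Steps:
(63*m)*(46 - 1*24) = (63*(-15))*(46 - 1*24) = -945*(46 - 24) = -945*22 = -20790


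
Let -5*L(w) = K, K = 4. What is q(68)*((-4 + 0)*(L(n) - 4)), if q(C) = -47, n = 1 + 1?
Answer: -4512/5 ≈ -902.40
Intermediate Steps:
n = 2
L(w) = -⅘ (L(w) = -⅕*4 = -⅘)
q(68)*((-4 + 0)*(L(n) - 4)) = -47*(-4 + 0)*(-⅘ - 4) = -(-188)*(-24)/5 = -47*96/5 = -4512/5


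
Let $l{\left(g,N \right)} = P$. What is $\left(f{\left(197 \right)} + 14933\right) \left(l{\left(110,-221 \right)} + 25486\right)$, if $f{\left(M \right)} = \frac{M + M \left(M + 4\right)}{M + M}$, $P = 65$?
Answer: $384133734$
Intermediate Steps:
$l{\left(g,N \right)} = 65$
$f{\left(M \right)} = \frac{M + M \left(4 + M\right)}{2 M}$
$\left(f{\left(197 \right)} + 14933\right) \left(l{\left(110,-221 \right)} + 25486\right) = \left(\left(\frac{5}{2} + \frac{1}{2} \cdot 197\right) + 14933\right) \left(65 + 25486\right) = \left(\left(\frac{5}{2} + \frac{197}{2}\right) + 14933\right) 25551 = \left(101 + 14933\right) 25551 = 15034 \cdot 25551 = 384133734$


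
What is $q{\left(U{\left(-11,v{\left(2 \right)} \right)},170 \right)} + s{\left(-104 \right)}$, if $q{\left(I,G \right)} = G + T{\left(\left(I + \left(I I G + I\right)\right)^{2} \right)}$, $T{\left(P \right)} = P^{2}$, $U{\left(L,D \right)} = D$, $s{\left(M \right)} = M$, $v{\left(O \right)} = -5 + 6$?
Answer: $875213122$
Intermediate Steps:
$v{\left(O \right)} = 1$
$q{\left(I,G \right)} = G + \left(2 I + G I^{2}\right)^{4}$ ($q{\left(I,G \right)} = G + \left(\left(I + \left(I I G + I\right)\right)^{2}\right)^{2} = G + \left(\left(I + \left(I^{2} G + I\right)\right)^{2}\right)^{2} = G + \left(\left(I + \left(G I^{2} + I\right)\right)^{2}\right)^{2} = G + \left(\left(I + \left(I + G I^{2}\right)\right)^{2}\right)^{2} = G + \left(\left(2 I + G I^{2}\right)^{2}\right)^{2} = G + \left(2 I + G I^{2}\right)^{4}$)
$q{\left(U{\left(-11,v{\left(2 \right)} \right)},170 \right)} + s{\left(-104 \right)} = \left(170 + 1^{4} \left(2 + 170 \cdot 1\right)^{4}\right) - 104 = \left(170 + 1 \left(2 + 170\right)^{4}\right) - 104 = \left(170 + 1 \cdot 172^{4}\right) - 104 = \left(170 + 1 \cdot 875213056\right) - 104 = \left(170 + 875213056\right) - 104 = 875213226 - 104 = 875213122$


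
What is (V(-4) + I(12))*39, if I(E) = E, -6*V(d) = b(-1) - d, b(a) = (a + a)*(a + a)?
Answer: 416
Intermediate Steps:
b(a) = 4*a² (b(a) = (2*a)*(2*a) = 4*a²)
V(d) = -⅔ + d/6 (V(d) = -(4*(-1)² - d)/6 = -(4*1 - d)/6 = -(4 - d)/6 = -⅔ + d/6)
(V(-4) + I(12))*39 = ((-⅔ + (⅙)*(-4)) + 12)*39 = ((-⅔ - ⅔) + 12)*39 = (-4/3 + 12)*39 = (32/3)*39 = 416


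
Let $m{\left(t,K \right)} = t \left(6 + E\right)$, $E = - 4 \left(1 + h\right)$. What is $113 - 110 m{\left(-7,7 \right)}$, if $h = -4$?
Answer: $13973$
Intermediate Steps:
$E = 12$ ($E = - 4 \left(1 - 4\right) = \left(-4\right) \left(-3\right) = 12$)
$m{\left(t,K \right)} = 18 t$ ($m{\left(t,K \right)} = t \left(6 + 12\right) = t 18 = 18 t$)
$113 - 110 m{\left(-7,7 \right)} = 113 - 110 \cdot 18 \left(-7\right) = 113 - -13860 = 113 + 13860 = 13973$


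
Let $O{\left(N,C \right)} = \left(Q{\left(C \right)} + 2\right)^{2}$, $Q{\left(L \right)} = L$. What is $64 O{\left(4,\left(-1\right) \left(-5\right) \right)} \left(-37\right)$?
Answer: $-116032$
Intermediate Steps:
$O{\left(N,C \right)} = \left(2 + C\right)^{2}$ ($O{\left(N,C \right)} = \left(C + 2\right)^{2} = \left(2 + C\right)^{2}$)
$64 O{\left(4,\left(-1\right) \left(-5\right) \right)} \left(-37\right) = 64 \left(2 - -5\right)^{2} \left(-37\right) = 64 \left(2 + 5\right)^{2} \left(-37\right) = 64 \cdot 7^{2} \left(-37\right) = 64 \cdot 49 \left(-37\right) = 3136 \left(-37\right) = -116032$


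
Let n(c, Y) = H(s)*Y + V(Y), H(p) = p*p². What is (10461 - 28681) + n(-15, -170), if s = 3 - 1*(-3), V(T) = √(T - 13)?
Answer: -54940 + I*√183 ≈ -54940.0 + 13.528*I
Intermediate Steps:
V(T) = √(-13 + T)
s = 6 (s = 3 + 3 = 6)
H(p) = p³
n(c, Y) = √(-13 + Y) + 216*Y (n(c, Y) = 6³*Y + √(-13 + Y) = 216*Y + √(-13 + Y) = √(-13 + Y) + 216*Y)
(10461 - 28681) + n(-15, -170) = (10461 - 28681) + (√(-13 - 170) + 216*(-170)) = -18220 + (√(-183) - 36720) = -18220 + (I*√183 - 36720) = -18220 + (-36720 + I*√183) = -54940 + I*√183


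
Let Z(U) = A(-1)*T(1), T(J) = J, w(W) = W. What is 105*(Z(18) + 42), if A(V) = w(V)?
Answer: 4305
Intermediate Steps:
A(V) = V
Z(U) = -1 (Z(U) = -1*1 = -1)
105*(Z(18) + 42) = 105*(-1 + 42) = 105*41 = 4305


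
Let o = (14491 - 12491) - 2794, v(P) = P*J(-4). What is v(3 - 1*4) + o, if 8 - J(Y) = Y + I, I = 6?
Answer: -800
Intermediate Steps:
J(Y) = 2 - Y (J(Y) = 8 - (Y + 6) = 8 - (6 + Y) = 8 + (-6 - Y) = 2 - Y)
v(P) = 6*P (v(P) = P*(2 - 1*(-4)) = P*(2 + 4) = P*6 = 6*P)
o = -794 (o = 2000 - 2794 = -794)
v(3 - 1*4) + o = 6*(3 - 1*4) - 794 = 6*(3 - 4) - 794 = 6*(-1) - 794 = -6 - 794 = -800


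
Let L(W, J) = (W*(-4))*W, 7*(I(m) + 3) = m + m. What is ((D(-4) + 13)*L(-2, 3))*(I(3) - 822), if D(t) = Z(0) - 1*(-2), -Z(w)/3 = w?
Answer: 1384560/7 ≈ 1.9779e+5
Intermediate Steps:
Z(w) = -3*w
I(m) = -3 + 2*m/7 (I(m) = -3 + (m + m)/7 = -3 + (2*m)/7 = -3 + 2*m/7)
D(t) = 2 (D(t) = -3*0 - 1*(-2) = 0 + 2 = 2)
L(W, J) = -4*W² (L(W, J) = (-4*W)*W = -4*W²)
((D(-4) + 13)*L(-2, 3))*(I(3) - 822) = ((2 + 13)*(-4*(-2)²))*((-3 + (2/7)*3) - 822) = (15*(-4*4))*((-3 + 6/7) - 822) = (15*(-16))*(-15/7 - 822) = -240*(-5769/7) = 1384560/7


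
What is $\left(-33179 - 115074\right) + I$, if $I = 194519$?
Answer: $46266$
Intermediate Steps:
$\left(-33179 - 115074\right) + I = \left(-33179 - 115074\right) + 194519 = -148253 + 194519 = 46266$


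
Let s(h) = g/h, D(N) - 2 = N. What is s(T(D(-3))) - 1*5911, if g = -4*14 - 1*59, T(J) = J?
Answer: -5796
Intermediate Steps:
D(N) = 2 + N
g = -115 (g = -56 - 59 = -115)
s(h) = -115/h
s(T(D(-3))) - 1*5911 = -115/(2 - 3) - 1*5911 = -115/(-1) - 5911 = -115*(-1) - 5911 = 115 - 5911 = -5796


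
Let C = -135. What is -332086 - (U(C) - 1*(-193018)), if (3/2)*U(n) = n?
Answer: -525014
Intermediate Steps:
U(n) = 2*n/3
-332086 - (U(C) - 1*(-193018)) = -332086 - ((⅔)*(-135) - 1*(-193018)) = -332086 - (-90 + 193018) = -332086 - 1*192928 = -332086 - 192928 = -525014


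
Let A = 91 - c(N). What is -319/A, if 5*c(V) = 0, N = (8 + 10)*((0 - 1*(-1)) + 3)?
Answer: -319/91 ≈ -3.5055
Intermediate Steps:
N = 72 (N = 18*((0 + 1) + 3) = 18*(1 + 3) = 18*4 = 72)
c(V) = 0 (c(V) = (⅕)*0 = 0)
A = 91 (A = 91 - 1*0 = 91 + 0 = 91)
-319/A = -319/91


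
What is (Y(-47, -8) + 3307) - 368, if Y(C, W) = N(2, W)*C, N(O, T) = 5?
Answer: 2704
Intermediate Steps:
Y(C, W) = 5*C
(Y(-47, -8) + 3307) - 368 = (5*(-47) + 3307) - 368 = (-235 + 3307) - 368 = 3072 - 368 = 2704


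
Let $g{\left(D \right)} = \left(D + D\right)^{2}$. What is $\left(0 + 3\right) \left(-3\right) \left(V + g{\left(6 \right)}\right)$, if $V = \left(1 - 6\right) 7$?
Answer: $-981$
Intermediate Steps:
$V = -35$ ($V = \left(-5\right) 7 = -35$)
$g{\left(D \right)} = 4 D^{2}$ ($g{\left(D \right)} = \left(2 D\right)^{2} = 4 D^{2}$)
$\left(0 + 3\right) \left(-3\right) \left(V + g{\left(6 \right)}\right) = \left(0 + 3\right) \left(-3\right) \left(-35 + 4 \cdot 6^{2}\right) = 3 \left(-3\right) \left(-35 + 4 \cdot 36\right) = - 9 \left(-35 + 144\right) = \left(-9\right) 109 = -981$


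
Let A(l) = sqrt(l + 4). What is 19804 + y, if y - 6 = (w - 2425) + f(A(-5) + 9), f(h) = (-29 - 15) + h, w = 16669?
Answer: 34019 + I ≈ 34019.0 + 1.0*I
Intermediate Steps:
A(l) = sqrt(4 + l)
f(h) = -44 + h
y = 14215 + I (y = 6 + ((16669 - 2425) + (-44 + (sqrt(4 - 5) + 9))) = 6 + (14244 + (-44 + (sqrt(-1) + 9))) = 6 + (14244 + (-44 + (I + 9))) = 6 + (14244 + (-44 + (9 + I))) = 6 + (14244 + (-35 + I)) = 6 + (14209 + I) = 14215 + I ≈ 14215.0 + 1.0*I)
19804 + y = 19804 + (14215 + I) = 34019 + I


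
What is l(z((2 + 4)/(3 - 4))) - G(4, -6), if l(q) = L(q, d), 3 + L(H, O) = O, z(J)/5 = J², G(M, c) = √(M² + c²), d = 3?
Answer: -2*√13 ≈ -7.2111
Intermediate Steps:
z(J) = 5*J²
L(H, O) = -3 + O
l(q) = 0 (l(q) = -3 + 3 = 0)
l(z((2 + 4)/(3 - 4))) - G(4, -6) = 0 - √(4² + (-6)²) = 0 - √(16 + 36) = 0 - √52 = 0 - 2*√13 = -2*√13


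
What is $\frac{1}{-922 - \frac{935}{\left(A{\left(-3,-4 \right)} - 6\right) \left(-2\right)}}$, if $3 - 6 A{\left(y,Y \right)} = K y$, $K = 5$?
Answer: $- \frac{6}{6467} \approx -0.00092779$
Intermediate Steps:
$A{\left(y,Y \right)} = \frac{1}{2} - \frac{5 y}{6}$
$\frac{1}{-922 - \frac{935}{\left(A{\left(-3,-4 \right)} - 6\right) \left(-2\right)}} = \frac{1}{-922 - \frac{935}{\left(\left(\frac{1}{2} - - \frac{5}{2}\right) - 6\right) \left(-2\right)}} = \frac{1}{-922 - \frac{935}{\left(\left(\frac{1}{2} + \frac{5}{2}\right) - 6\right) \left(-2\right)}} = \frac{1}{-922 - \frac{935}{\left(3 - 6\right) \left(-2\right)}} = \frac{1}{-922 - \frac{935}{\left(-3\right) \left(-2\right)}} = \frac{1}{-922 - \frac{935}{6}} = \frac{1}{- \frac{6467}{6}} = - \frac{6}{6467}$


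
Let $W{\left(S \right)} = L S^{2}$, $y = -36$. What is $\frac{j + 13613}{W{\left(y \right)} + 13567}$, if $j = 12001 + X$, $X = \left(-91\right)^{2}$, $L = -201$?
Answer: $- \frac{33895}{246929} \approx -0.13727$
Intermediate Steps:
$X = 8281$
$j = 20282$ ($j = 12001 + 8281 = 20282$)
$W{\left(S \right)} = - 201 S^{2}$
$\frac{j + 13613}{W{\left(y \right)} + 13567} = \frac{20282 + 13613}{- 201 \left(-36\right)^{2} + 13567} = \frac{33895}{\left(-201\right) 1296 + 13567} = \frac{33895}{-260496 + 13567} = \frac{33895}{-246929} = 33895 \left(- \frac{1}{246929}\right) = - \frac{33895}{246929}$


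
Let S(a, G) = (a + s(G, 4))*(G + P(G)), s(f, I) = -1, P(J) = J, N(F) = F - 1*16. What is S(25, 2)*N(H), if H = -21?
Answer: -3552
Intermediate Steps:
N(F) = -16 + F (N(F) = F - 16 = -16 + F)
S(a, G) = 2*G*(-1 + a) (S(a, G) = (a - 1)*(G + G) = (-1 + a)*(2*G) = 2*G*(-1 + a))
S(25, 2)*N(H) = (2*2*(-1 + 25))*(-16 - 21) = (2*2*24)*(-37) = 96*(-37) = -3552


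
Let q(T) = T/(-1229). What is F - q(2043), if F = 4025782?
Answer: 4947688121/1229 ≈ 4.0258e+6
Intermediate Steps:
q(T) = -T/1229 (q(T) = T*(-1/1229) = -T/1229)
F - q(2043) = 4025782 - (-1)*2043/1229 = 4025782 - 1*(-2043/1229) = 4025782 + 2043/1229 = 4947688121/1229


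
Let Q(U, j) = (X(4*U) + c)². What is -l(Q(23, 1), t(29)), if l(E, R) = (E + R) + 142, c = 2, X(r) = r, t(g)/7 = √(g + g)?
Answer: -8978 - 7*√58 ≈ -9031.3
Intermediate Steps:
t(g) = 7*√2*√g (t(g) = 7*√(g + g) = 7*√(2*g) = 7*(√2*√g) = 7*√2*√g)
Q(U, j) = (2 + 4*U)² (Q(U, j) = (4*U + 2)² = (2 + 4*U)²)
l(E, R) = 142 + E + R
-l(Q(23, 1), t(29)) = -(142 + 4*(1 + 2*23)² + 7*√2*√29) = -(142 + 4*(1 + 46)² + 7*√58) = -(142 + 4*47² + 7*√58) = -(142 + 4*2209 + 7*√58) = -(142 + 8836 + 7*√58) = -(8978 + 7*√58) = -8978 - 7*√58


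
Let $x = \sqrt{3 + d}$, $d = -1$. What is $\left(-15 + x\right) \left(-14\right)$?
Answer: $210 - 14 \sqrt{2} \approx 190.2$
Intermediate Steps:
$x = \sqrt{2}$ ($x = \sqrt{3 - 1} = \sqrt{2} \approx 1.4142$)
$\left(-15 + x\right) \left(-14\right) = \left(-15 + \sqrt{2}\right) \left(-14\right) = 210 - 14 \sqrt{2}$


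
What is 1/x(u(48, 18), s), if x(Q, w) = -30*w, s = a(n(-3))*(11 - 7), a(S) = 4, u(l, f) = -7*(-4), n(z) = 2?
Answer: -1/480 ≈ -0.0020833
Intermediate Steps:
u(l, f) = 28
s = 16 (s = 4*(11 - 7) = 4*4 = 16)
1/x(u(48, 18), s) = 1/(-30*16) = 1/(-480) = -1/480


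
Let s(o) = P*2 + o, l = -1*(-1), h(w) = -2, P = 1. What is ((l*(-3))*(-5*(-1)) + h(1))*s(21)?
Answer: -391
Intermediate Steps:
l = 1
s(o) = 2 + o (s(o) = 1*2 + o = 2 + o)
((l*(-3))*(-5*(-1)) + h(1))*s(21) = ((1*(-3))*(-5*(-1)) - 2)*(2 + 21) = (-3*5 - 2)*23 = (-15 - 2)*23 = -17*23 = -391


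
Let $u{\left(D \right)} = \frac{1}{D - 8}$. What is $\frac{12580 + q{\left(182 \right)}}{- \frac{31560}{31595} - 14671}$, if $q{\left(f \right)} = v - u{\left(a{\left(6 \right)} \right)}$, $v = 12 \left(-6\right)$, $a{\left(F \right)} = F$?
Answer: $- \frac{158082423}{185424722} \approx -0.85254$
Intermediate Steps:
$u{\left(D \right)} = \frac{1}{-8 + D}$
$v = -72$
$q{\left(f \right)} = - \frac{143}{2}$ ($q{\left(f \right)} = -72 - \frac{1}{-8 + 6} = -72 - \frac{1}{-2} = -72 - - \frac{1}{2} = -72 + \frac{1}{2} = - \frac{143}{2}$)
$\frac{12580 + q{\left(182 \right)}}{- \frac{31560}{31595} - 14671} = \frac{12580 - \frac{143}{2}}{- \frac{31560}{31595} - 14671} = \frac{25017}{2 \left(\left(-31560\right) \frac{1}{31595} - 14671\right)} = \frac{25017}{2 \left(- \frac{6312}{6319} - 14671\right)} = \frac{25017}{2 \left(- \frac{92712361}{6319}\right)} = \frac{25017}{2} \left(- \frac{6319}{92712361}\right) = - \frac{158082423}{185424722}$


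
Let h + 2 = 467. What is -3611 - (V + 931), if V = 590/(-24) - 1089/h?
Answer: -8398039/1860 ≈ -4515.1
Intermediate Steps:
h = 465 (h = -2 + 467 = 465)
V = -50081/1860 (V = 590/(-24) - 1089/465 = 590*(-1/24) - 1089*1/465 = -295/12 - 363/155 = -50081/1860 ≈ -26.925)
-3611 - (V + 931) = -3611 - (-50081/1860 + 931) = -3611 - 1*1681579/1860 = -3611 - 1681579/1860 = -8398039/1860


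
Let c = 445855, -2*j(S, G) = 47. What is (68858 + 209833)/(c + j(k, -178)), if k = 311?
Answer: 185794/297221 ≈ 0.62510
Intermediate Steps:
j(S, G) = -47/2 (j(S, G) = -½*47 = -47/2)
(68858 + 209833)/(c + j(k, -178)) = (68858 + 209833)/(445855 - 47/2) = 278691/(891663/2) = 278691*(2/891663) = 185794/297221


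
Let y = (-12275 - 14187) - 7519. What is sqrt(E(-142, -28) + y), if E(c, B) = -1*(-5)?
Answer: 2*I*sqrt(8494) ≈ 184.33*I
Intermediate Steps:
E(c, B) = 5
y = -33981 (y = -26462 - 7519 = -33981)
sqrt(E(-142, -28) + y) = sqrt(5 - 33981) = sqrt(-33976) = 2*I*sqrt(8494)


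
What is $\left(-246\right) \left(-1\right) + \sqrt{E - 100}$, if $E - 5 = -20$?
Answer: $246 + i \sqrt{115} \approx 246.0 + 10.724 i$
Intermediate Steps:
$E = -15$ ($E = 5 - 20 = -15$)
$\left(-246\right) \left(-1\right) + \sqrt{E - 100} = \left(-246\right) \left(-1\right) + \sqrt{-15 - 100} = 246 + \sqrt{-115} = 246 + i \sqrt{115}$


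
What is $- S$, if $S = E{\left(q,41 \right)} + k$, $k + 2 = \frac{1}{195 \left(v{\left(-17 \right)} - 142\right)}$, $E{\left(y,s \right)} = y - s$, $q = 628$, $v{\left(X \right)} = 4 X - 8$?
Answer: $- \frac{24868349}{42510} \approx -585.0$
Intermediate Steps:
$v{\left(X \right)} = -8 + 4 X$
$k = - \frac{85021}{42510}$ ($k = -2 + \frac{1}{195 \left(\left(-8 + 4 \left(-17\right)\right) - 142\right)} = -2 + \frac{1}{195 \left(\left(-8 - 68\right) - 142\right)} = -2 + \frac{1}{195 \left(-76 - 142\right)} = -2 + \frac{1}{195 \left(-218\right)} = -2 + \frac{1}{-42510} = -2 - \frac{1}{42510} = - \frac{85021}{42510} \approx -2.0$)
$S = \frac{24868349}{42510}$ ($S = \left(628 - 41\right) - \frac{85021}{42510} = 587 - \frac{85021}{42510} = \frac{24868349}{42510} \approx 585.0$)
$- S = \left(-1\right) \frac{24868349}{42510} = - \frac{24868349}{42510}$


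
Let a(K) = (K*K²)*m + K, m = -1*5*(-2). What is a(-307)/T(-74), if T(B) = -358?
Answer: 289344737/358 ≈ 8.0823e+5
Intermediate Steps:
m = 10 (m = -5*(-2) = 10)
a(K) = K + 10*K³ (a(K) = (K*K²)*10 + K = K³*10 + K = 10*K³ + K = K + 10*K³)
a(-307)/T(-74) = (-307 + 10*(-307)³)/(-358) = (-307 + 10*(-28934443))*(-1/358) = (-307 - 289344430)*(-1/358) = -289344737*(-1/358) = 289344737/358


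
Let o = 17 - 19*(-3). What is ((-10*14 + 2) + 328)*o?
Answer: 14060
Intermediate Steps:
o = 74 (o = 17 + 57 = 74)
((-10*14 + 2) + 328)*o = ((-10*14 + 2) + 328)*74 = ((-140 + 2) + 328)*74 = (-138 + 328)*74 = 190*74 = 14060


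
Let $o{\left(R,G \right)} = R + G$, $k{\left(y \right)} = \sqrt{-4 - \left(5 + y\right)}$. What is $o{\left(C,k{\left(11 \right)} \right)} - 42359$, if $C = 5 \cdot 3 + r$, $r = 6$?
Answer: $-42338 + 2 i \sqrt{5} \approx -42338.0 + 4.4721 i$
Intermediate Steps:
$k{\left(y \right)} = \sqrt{-9 - y}$
$C = 21$ ($C = 5 \cdot 3 + 6 = 15 + 6 = 21$)
$o{\left(R,G \right)} = G + R$
$o{\left(C,k{\left(11 \right)} \right)} - 42359 = \left(\sqrt{-9 - 11} + 21\right) - 42359 = \left(\sqrt{-20} + 21\right) - 42359 = \left(2 i \sqrt{5} + 21\right) - 42359 = \left(21 + 2 i \sqrt{5}\right) - 42359 = -42338 + 2 i \sqrt{5}$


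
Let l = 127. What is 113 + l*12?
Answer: 1637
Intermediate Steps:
113 + l*12 = 113 + 127*12 = 113 + 1524 = 1637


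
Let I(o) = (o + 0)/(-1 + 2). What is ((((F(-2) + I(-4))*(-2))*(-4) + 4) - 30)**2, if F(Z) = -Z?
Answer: 1764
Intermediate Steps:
I(o) = o (I(o) = o/1 = o*1 = o)
((((F(-2) + I(-4))*(-2))*(-4) + 4) - 30)**2 = ((((-1*(-2) - 4)*(-2))*(-4) + 4) - 30)**2 = ((((2 - 4)*(-2))*(-4) + 4) - 30)**2 = ((-2*(-2)*(-4) + 4) - 30)**2 = ((4*(-4) + 4) - 30)**2 = ((-16 + 4) - 30)**2 = (-12 - 30)**2 = (-42)**2 = 1764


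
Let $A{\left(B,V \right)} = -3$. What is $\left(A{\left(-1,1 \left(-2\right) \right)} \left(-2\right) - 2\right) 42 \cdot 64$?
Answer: $10752$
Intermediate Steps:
$\left(A{\left(-1,1 \left(-2\right) \right)} \left(-2\right) - 2\right) 42 \cdot 64 = \left(\left(-3\right) \left(-2\right) - 2\right) 42 \cdot 64 = \left(6 - 2\right) 42 \cdot 64 = 4 \cdot 42 \cdot 64 = 168 \cdot 64 = 10752$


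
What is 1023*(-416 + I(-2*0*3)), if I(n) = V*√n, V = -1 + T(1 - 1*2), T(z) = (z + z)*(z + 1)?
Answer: -425568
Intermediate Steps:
T(z) = 2*z*(1 + z) (T(z) = (2*z)*(1 + z) = 2*z*(1 + z))
V = -1 (V = -1 + 2*(1 - 1*2)*(1 + (1 - 1*2)) = -1 + 2*(1 - 2)*(1 + (1 - 2)) = -1 + 2*(-1)*(1 - 1) = -1 + 2*(-1)*0 = -1 + 0 = -1)
I(n) = -√n
1023*(-416 + I(-2*0*3)) = 1023*(-416 - √(-2*0*3)) = 1023*(-416 - √(0*3)) = 1023*(-416 - √0) = 1023*(-416 - 1*0) = 1023*(-416 + 0) = 1023*(-416) = -425568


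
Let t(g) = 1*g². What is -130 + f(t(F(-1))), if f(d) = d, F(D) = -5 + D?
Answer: -94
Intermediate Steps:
t(g) = g²
-130 + f(t(F(-1))) = -130 + (-5 - 1)² = -130 + (-6)² = -130 + 36 = -94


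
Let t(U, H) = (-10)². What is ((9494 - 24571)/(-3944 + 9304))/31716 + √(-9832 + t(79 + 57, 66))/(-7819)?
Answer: -15077/169997760 - 2*I*√2433/7819 ≈ -8.8689e-5 - 0.012617*I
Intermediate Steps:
t(U, H) = 100
((9494 - 24571)/(-3944 + 9304))/31716 + √(-9832 + t(79 + 57, 66))/(-7819) = ((9494 - 24571)/(-3944 + 9304))/31716 + √(-9832 + 100)/(-7819) = -15077/5360*(1/31716) + √(-9732)*(-1/7819) = -15077*1/5360*(1/31716) + (2*I*√2433)*(-1/7819) = -15077/5360*1/31716 - 2*I*√2433/7819 = -15077/169997760 - 2*I*√2433/7819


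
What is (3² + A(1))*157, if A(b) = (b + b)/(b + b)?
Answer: 1570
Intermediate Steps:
A(b) = 1 (A(b) = (2*b)/((2*b)) = (2*b)*(1/(2*b)) = 1)
(3² + A(1))*157 = (3² + 1)*157 = (9 + 1)*157 = 10*157 = 1570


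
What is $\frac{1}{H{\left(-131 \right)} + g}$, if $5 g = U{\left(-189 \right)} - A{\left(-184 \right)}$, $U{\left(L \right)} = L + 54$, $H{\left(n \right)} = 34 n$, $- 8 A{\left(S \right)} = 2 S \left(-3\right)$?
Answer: $- \frac{5}{22267} \approx -0.00022455$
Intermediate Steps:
$A{\left(S \right)} = \frac{3 S}{4}$ ($A{\left(S \right)} = - \frac{2 S \left(-3\right)}{8} = - \frac{\left(-6\right) S}{8} = \frac{3 S}{4}$)
$U{\left(L \right)} = 54 + L$
$g = \frac{3}{5}$ ($g = \frac{\left(54 - 189\right) - \frac{3}{4} \left(-184\right)}{5} = \frac{-135 - -138}{5} = \frac{-135 + 138}{5} = \frac{1}{5} \cdot 3 = \frac{3}{5} \approx 0.6$)
$\frac{1}{H{\left(-131 \right)} + g} = \frac{1}{34 \left(-131\right) + \frac{3}{5}} = \frac{1}{-4454 + \frac{3}{5}} = \frac{1}{- \frac{22267}{5}} = - \frac{5}{22267}$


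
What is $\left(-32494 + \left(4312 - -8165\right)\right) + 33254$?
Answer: $13237$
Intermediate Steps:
$\left(-32494 + \left(4312 - -8165\right)\right) + 33254 = \left(-32494 + \left(4312 + 8165\right)\right) + 33254 = \left(-32494 + 12477\right) + 33254 = -20017 + 33254 = 13237$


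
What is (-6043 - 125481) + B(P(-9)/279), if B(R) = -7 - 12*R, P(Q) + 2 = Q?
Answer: -12232339/93 ≈ -1.3153e+5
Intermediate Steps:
P(Q) = -2 + Q
(-6043 - 125481) + B(P(-9)/279) = (-6043 - 125481) + (-7 - 12*(-2 - 9)/279) = -131524 + (-7 - (-132)/279) = -131524 + (-7 - 12*(-11/279)) = -131524 + (-7 + 44/93) = -131524 - 607/93 = -12232339/93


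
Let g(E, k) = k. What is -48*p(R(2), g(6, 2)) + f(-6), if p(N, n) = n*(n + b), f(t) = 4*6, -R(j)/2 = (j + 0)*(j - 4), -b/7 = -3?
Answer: -2184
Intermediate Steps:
b = 21 (b = -7*(-3) = 21)
R(j) = -2*j*(-4 + j) (R(j) = -2*(j + 0)*(j - 4) = -2*j*(-4 + j))
f(t) = 24
p(N, n) = n*(21 + n) (p(N, n) = n*(n + 21) = n*(21 + n))
-48*p(R(2), g(6, 2)) + f(-6) = -96*(21 + 2) + 24 = -96*23 + 24 = -48*46 + 24 = -2208 + 24 = -2184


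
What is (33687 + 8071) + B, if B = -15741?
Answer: 26017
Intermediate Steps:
(33687 + 8071) + B = (33687 + 8071) - 15741 = 41758 - 15741 = 26017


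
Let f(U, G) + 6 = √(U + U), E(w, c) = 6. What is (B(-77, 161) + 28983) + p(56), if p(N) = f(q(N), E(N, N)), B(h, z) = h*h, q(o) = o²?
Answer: 34906 + 56*√2 ≈ 34985.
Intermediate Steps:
B(h, z) = h²
f(U, G) = -6 + √2*√U (f(U, G) = -6 + √(U + U) = -6 + √(2*U) = -6 + √2*√U)
p(N) = -6 + √2*√(N²)
(B(-77, 161) + 28983) + p(56) = ((-77)² + 28983) + (-6 + √2*√(56²)) = (5929 + 28983) + (-6 + √2*√3136) = 34912 + (-6 + √2*56) = 34912 + (-6 + 56*√2) = 34906 + 56*√2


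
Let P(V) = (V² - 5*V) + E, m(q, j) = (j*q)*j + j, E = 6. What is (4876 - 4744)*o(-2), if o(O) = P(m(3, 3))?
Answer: 99792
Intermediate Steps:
m(q, j) = j + q*j² (m(q, j) = q*j² + j = j + q*j²)
P(V) = 6 + V² - 5*V (P(V) = (V² - 5*V) + 6 = 6 + V² - 5*V)
o(O) = 756 (o(O) = 6 + (3*(1 + 3*3))² - 15*(1 + 3*3) = 6 + (3*(1 + 9))² - 15*(1 + 9) = 6 + (3*10)² - 15*10 = 6 + 30² - 5*30 = 6 + 900 - 150 = 756)
(4876 - 4744)*o(-2) = (4876 - 4744)*756 = 132*756 = 99792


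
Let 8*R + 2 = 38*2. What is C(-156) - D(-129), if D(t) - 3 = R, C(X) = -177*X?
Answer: 110399/4 ≈ 27600.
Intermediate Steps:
R = 37/4 (R = -¼ + (38*2)/8 = -¼ + (⅛)*76 = -¼ + 19/2 = 37/4 ≈ 9.2500)
D(t) = 49/4 (D(t) = 3 + 37/4 = 49/4)
C(-156) - D(-129) = -177*(-156) - 1*49/4 = 27612 - 49/4 = 110399/4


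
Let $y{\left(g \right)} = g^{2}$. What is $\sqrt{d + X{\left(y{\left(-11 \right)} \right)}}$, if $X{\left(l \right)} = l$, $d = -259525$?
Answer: $2 i \sqrt{64851} \approx 509.32 i$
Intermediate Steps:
$\sqrt{d + X{\left(y{\left(-11 \right)} \right)}} = \sqrt{-259525 + \left(-11\right)^{2}} = \sqrt{-259525 + 121} = \sqrt{-259404} = 2 i \sqrt{64851}$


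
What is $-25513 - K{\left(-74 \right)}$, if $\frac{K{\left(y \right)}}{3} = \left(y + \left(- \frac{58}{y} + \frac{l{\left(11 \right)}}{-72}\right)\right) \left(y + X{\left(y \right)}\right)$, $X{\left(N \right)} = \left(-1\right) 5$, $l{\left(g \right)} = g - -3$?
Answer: $- \frac{19052629}{444} \approx -42911.0$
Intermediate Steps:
$l{\left(g \right)} = 3 + g$ ($l{\left(g \right)} = g + 3 = 3 + g$)
$X{\left(N \right)} = -5$
$K{\left(y \right)} = 3 \left(-5 + y\right) \left(- \frac{7}{36} + y - \frac{58}{y}\right)$ ($K{\left(y \right)} = 3 \left(y + \left(- \frac{58}{y} + \frac{3 + 11}{-72}\right)\right) \left(y - 5\right) = 3 \left(y + \left(- \frac{58}{y} + 14 \left(- \frac{1}{72}\right)\right)\right) \left(-5 + y\right) = 3 \left(y - \left(\frac{7}{36} + \frac{58}{y}\right)\right) \left(-5 + y\right) = 3 \left(- \frac{7}{36} + y - \frac{58}{y}\right) \left(-5 + y\right) = 3 \left(-5 + y\right) \left(- \frac{7}{36} + y - \frac{58}{y}\right)$)
$-25513 - K{\left(-74 \right)} = -25513 - \frac{10440 - 74 \left(-2053 - -13838 + 36 \left(-74\right)^{2}\right)}{12 \left(-74\right)} = -25513 - \frac{1}{12} \left(- \frac{1}{74}\right) \left(10440 - 74 \left(-2053 + 13838 + 36 \cdot 5476\right)\right) = -25513 - \frac{1}{12} \left(- \frac{1}{74}\right) \left(10440 - 74 \left(-2053 + 13838 + 197136\right)\right) = -25513 - \frac{1}{12} \left(- \frac{1}{74}\right) \left(10440 - 15460154\right) = -25513 - \frac{1}{12} \left(- \frac{1}{74}\right) \left(-15449714\right) = -25513 - \frac{7724857}{444} = - \frac{19052629}{444}$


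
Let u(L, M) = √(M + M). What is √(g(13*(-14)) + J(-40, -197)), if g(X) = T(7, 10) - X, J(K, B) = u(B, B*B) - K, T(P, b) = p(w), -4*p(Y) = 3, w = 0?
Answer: √(885 + 788*√2)/2 ≈ 22.357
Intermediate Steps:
p(Y) = -¾ (p(Y) = -¼*3 = -¾)
u(L, M) = √2*√M (u(L, M) = √(2*M) = √2*√M)
T(P, b) = -¾
J(K, B) = -K + √2*√(B²) (J(K, B) = √2*√(B*B) - K = √2*√(B²) - K = -K + √2*√(B²))
g(X) = -¾ - X
√(g(13*(-14)) + J(-40, -197)) = √((-¾ - 13*(-14)) + (-1*(-40) + √2*√((-197)²))) = √((-¾ - 1*(-182)) + (40 + √2*√38809)) = √((-¾ + 182) + (40 + √2*197)) = √(725/4 + (40 + 197*√2)) = √(885/4 + 197*√2)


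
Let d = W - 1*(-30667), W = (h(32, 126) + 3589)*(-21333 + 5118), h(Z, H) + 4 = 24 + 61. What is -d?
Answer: 59478383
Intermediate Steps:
h(Z, H) = 81 (h(Z, H) = -4 + (24 + 61) = -4 + 85 = 81)
W = -59509050 (W = (81 + 3589)*(-21333 + 5118) = 3670*(-16215) = -59509050)
d = -59478383 (d = -59509050 - 1*(-30667) = -59509050 + 30667 = -59478383)
-d = -1*(-59478383) = 59478383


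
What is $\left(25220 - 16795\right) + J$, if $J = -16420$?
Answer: $-7995$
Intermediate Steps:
$\left(25220 - 16795\right) + J = \left(25220 - 16795\right) - 16420 = 8425 - 16420 = -7995$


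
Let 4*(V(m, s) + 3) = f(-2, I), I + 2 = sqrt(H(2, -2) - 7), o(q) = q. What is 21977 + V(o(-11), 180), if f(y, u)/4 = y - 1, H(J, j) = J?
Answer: 21971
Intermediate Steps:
I = -2 + I*sqrt(5) (I = -2 + sqrt(2 - 7) = -2 + sqrt(-5) = -2 + I*sqrt(5) ≈ -2.0 + 2.2361*I)
f(y, u) = -4 + 4*y (f(y, u) = 4*(y - 1) = 4*(-1 + y) = -4 + 4*y)
V(m, s) = -6 (V(m, s) = -3 + (-4 + 4*(-2))/4 = -3 + (-4 - 8)/4 = -3 + (1/4)*(-12) = -3 - 3 = -6)
21977 + V(o(-11), 180) = 21977 - 6 = 21971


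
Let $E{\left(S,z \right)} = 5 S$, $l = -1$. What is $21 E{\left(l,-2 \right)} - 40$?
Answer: $-145$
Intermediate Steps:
$21 E{\left(l,-2 \right)} - 40 = 21 \cdot 5 \left(-1\right) - 40 = 21 \left(-5\right) - 40 = -105 - 40 = -145$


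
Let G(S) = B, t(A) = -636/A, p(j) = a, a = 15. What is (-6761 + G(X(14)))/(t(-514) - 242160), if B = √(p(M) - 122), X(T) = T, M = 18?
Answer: 1737577/62234802 - 257*I*√107/62234802 ≈ 0.02792 - 4.2716e-5*I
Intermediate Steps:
p(j) = 15
B = I*√107 (B = √(15 - 122) = √(-107) = I*√107 ≈ 10.344*I)
G(S) = I*√107
(-6761 + G(X(14)))/(t(-514) - 242160) = (-6761 + I*√107)/(-636/(-514) - 242160) = (-6761 + I*√107)/(-636*(-1/514) - 242160) = (-6761 + I*√107)/(318/257 - 242160) = (-6761 + I*√107)/(-62234802/257) = (-6761 + I*√107)*(-257/62234802) = 1737577/62234802 - 257*I*√107/62234802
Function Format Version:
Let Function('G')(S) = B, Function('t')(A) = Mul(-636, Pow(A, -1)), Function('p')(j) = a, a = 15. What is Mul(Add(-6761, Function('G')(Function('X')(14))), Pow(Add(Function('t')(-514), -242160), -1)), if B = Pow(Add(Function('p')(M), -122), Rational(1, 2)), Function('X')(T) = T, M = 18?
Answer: Add(Rational(1737577, 62234802), Mul(Rational(-257, 62234802), I, Pow(107, Rational(1, 2)))) ≈ Add(0.027920, Mul(-4.2716e-5, I))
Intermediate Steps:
Function('p')(j) = 15
B = Mul(I, Pow(107, Rational(1, 2))) (B = Pow(Add(15, -122), Rational(1, 2)) = Pow(-107, Rational(1, 2)) = Mul(I, Pow(107, Rational(1, 2))) ≈ Mul(10.344, I))
Function('G')(S) = Mul(I, Pow(107, Rational(1, 2)))
Mul(Add(-6761, Function('G')(Function('X')(14))), Pow(Add(Function('t')(-514), -242160), -1)) = Mul(Add(-6761, Mul(I, Pow(107, Rational(1, 2)))), Pow(Add(Mul(-636, Pow(-514, -1)), -242160), -1)) = Mul(Add(-6761, Mul(I, Pow(107, Rational(1, 2)))), Pow(Add(Mul(-636, Rational(-1, 514)), -242160), -1)) = Mul(Add(-6761, Mul(I, Pow(107, Rational(1, 2)))), Pow(Add(Rational(318, 257), -242160), -1)) = Mul(Add(-6761, Mul(I, Pow(107, Rational(1, 2)))), Pow(Rational(-62234802, 257), -1)) = Mul(Add(-6761, Mul(I, Pow(107, Rational(1, 2)))), Rational(-257, 62234802)) = Add(Rational(1737577, 62234802), Mul(Rational(-257, 62234802), I, Pow(107, Rational(1, 2))))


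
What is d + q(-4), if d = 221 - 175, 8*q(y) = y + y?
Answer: 45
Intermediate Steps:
q(y) = y/4 (q(y) = (y + y)/8 = (2*y)/8 = y/4)
d = 46
d + q(-4) = 46 + (¼)*(-4) = 46 - 1 = 45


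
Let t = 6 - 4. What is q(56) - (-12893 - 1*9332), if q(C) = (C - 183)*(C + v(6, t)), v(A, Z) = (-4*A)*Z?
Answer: 21209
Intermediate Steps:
t = 2
v(A, Z) = -4*A*Z
q(C) = (-183 + C)*(-48 + C) (q(C) = (C - 183)*(C - 4*6*2) = (-183 + C)*(C - 48) = (-183 + C)*(-48 + C))
q(56) - (-12893 - 1*9332) = (8784 + 56² - 231*56) - (-12893 - 1*9332) = (8784 + 3136 - 12936) - (-12893 - 9332) = -1016 - 1*(-22225) = -1016 + 22225 = 21209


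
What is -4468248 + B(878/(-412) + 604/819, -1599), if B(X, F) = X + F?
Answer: -754126001875/168714 ≈ -4.4698e+6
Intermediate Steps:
B(X, F) = F + X
-4468248 + B(878/(-412) + 604/819, -1599) = -4468248 + (-1599 + (878/(-412) + 604/819)) = -4468248 + (-1599 + (878*(-1/412) + 604*(1/819))) = -4468248 + (-1599 + (-439/206 + 604/819)) = -4468248 + (-1599 - 235117/168714) = -4468248 - 270008803/168714 = -754126001875/168714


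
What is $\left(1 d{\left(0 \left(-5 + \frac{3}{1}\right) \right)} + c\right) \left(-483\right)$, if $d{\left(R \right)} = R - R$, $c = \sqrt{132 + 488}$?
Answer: $- 966 \sqrt{155} \approx -12027.0$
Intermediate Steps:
$c = 2 \sqrt{155}$ ($c = \sqrt{620} = 2 \sqrt{155} \approx 24.9$)
$d{\left(R \right)} = 0$
$\left(1 d{\left(0 \left(-5 + \frac{3}{1}\right) \right)} + c\right) \left(-483\right) = \left(1 \cdot 0 + 2 \sqrt{155}\right) \left(-483\right) = \left(0 + 2 \sqrt{155}\right) \left(-483\right) = 2 \sqrt{155} \left(-483\right) = - 966 \sqrt{155}$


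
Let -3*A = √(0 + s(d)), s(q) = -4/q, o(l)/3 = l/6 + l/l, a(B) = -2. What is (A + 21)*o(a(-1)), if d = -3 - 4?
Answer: 42 - 4*√7/21 ≈ 41.496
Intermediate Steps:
d = -7
o(l) = 3 + l/2 (o(l) = 3*(l/6 + l/l) = 3*(l*(⅙) + 1) = 3*(l/6 + 1) = 3*(1 + l/6) = 3 + l/2)
A = -2*√7/21 (A = -√(0 - 4/(-7))/3 = -√(0 - 4*(-⅐))/3 = -√(0 + 4/7)/3 = -2*√7/21 ≈ -0.25198)
(A + 21)*o(a(-1)) = (-2*√7/21 + 21)*(3 + (½)*(-2)) = (21 - 2*√7/21)*(3 - 1) = (21 - 2*√7/21)*2 = 42 - 4*√7/21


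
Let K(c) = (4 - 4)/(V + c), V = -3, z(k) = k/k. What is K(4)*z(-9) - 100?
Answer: -100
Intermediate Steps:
z(k) = 1
K(c) = 0 (K(c) = (4 - 4)/(-3 + c) = 0/(-3 + c) = 0)
K(4)*z(-9) - 100 = 0*1 - 100 = 0 - 100 = -100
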